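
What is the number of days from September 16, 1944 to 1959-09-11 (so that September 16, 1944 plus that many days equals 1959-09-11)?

Sep 16, 1944 → Sep 16, 1945: 365 days.
Sep 16, 1945 → Sep 16, 1946: 365 days.
Sep 16, 1946 → Sep 16, 1947: 365 days.
Sep 16, 1947 → Sep 16, 1948: 366 days (Feb 29, 1948 is in that span).
Sep 16, 1948 → Sep 16, 1949: 365 days.
Sep 16, 1949 → Sep 16, 1950: 365 days.
Sep 16, 1950 → Sep 16, 1951: 365 days.
Sep 16, 1951 → Sep 16, 1952: 366 days (Feb 29, 1952 is in that span).
Sep 16, 1952 → Sep 16, 1953: 365 days.
Sep 16, 1953 → Sep 16, 1954: 365 days.
Sep 16, 1954 → Sep 16, 1955: 365 days.
Sep 16, 1955 → Sep 16, 1956: 366 days (Feb 29, 1956 is in that span).
Sep 16, 1956 → Sep 16, 1957: 365 days.
Sep 16, 1957 → Sep 16, 1958: 365 days.
Sep 16, 1958 → Oct 16, 1958: 30 days (September has 30).
Oct 16, 1958 → Nov 16, 1958: 31 days (October has 31).
Nov 16, 1958 → Dec 16, 1958: 30 days (November has 30).
Dec 16, 1958 → Jan 16, 1959: 31 days (December has 31).
Jan 16, 1959 → Feb 16, 1959: 31 days (January has 31).
Feb 16, 1959 → Mar 16, 1959: 28 days (February has 28).
Mar 16, 1959 → Apr 16, 1959: 31 days (March has 31).
Apr 16, 1959 → May 16, 1959: 30 days (April has 30).
May 16, 1959 → Jun 16, 1959: 31 days (May has 31).
Jun 16, 1959 → Jul 16, 1959: 30 days (June has 30).
Jul 16, 1959 → Aug 16, 1959: 31 days (July has 31).
Aug 16, 1959 → Sep 11, 1959: 26 days.
Total: 5473 days.

5473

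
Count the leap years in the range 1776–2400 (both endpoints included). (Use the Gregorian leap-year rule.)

152

Multiples of 4 in [1776,2400]: 157.
Of those, multiples of 100: 7 (not leap unless ÷400).
Multiples of 400: 2.
Leap years = 157 − 7 + 2 = 152.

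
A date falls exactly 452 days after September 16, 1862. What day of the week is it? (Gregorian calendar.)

Saturday

First find the weekday of Sep 16, 1862. Doomsday rule: the anchor day for the 1800s is Friday. For year 62: 62÷12 = 5 r 2, and 2÷4 = 0, so 5+2+0 = 7.
Friday + 7 ≡ Friday — that's 1862's doomsday.
In September the doomsday date is Sep 5.
Sep 16 is 11 days after Sep 5; 11 mod 7 = 4, so Friday + 4 = Tuesday.
452 mod 7 = 4, so 452 days after a Tuesday is Tuesday + 4 = Saturday.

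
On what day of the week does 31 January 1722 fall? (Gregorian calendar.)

Doomsday rule: the anchor day for the 1700s is Sunday. For year 22: 22÷12 = 1 r 10, and 10÷4 = 2, so 1+10+2 = 13.
Sunday + 13 ≡ Saturday — that's 1722's doomsday.
In January the doomsday date is Jan 3 (1722 is not a leap year).
Jan 31 is 28 days after Jan 3; 28 mod 7 = 0, so Saturday + 0 = Saturday.

Saturday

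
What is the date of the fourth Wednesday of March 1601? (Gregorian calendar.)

March 1, 1601 is a Thursday.
The first Wednesday is therefore March 7 (6 days later).
The fourth Wednesday is 7 + 3×7 = March 28.

March 28, 1601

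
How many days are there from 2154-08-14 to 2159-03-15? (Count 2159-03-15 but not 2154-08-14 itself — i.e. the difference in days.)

Aug 14, 2154 → Aug 14, 2155: 365 days.
Aug 14, 2155 → Aug 14, 2156: 366 days (Feb 29, 2156 is in that span).
Aug 14, 2156 → Aug 14, 2157: 365 days.
Aug 14, 2157 → Aug 14, 2158: 365 days.
Aug 14, 2158 → Sep 14, 2158: 31 days (August has 31).
Sep 14, 2158 → Oct 14, 2158: 30 days (September has 30).
Oct 14, 2158 → Nov 14, 2158: 31 days (October has 31).
Nov 14, 2158 → Dec 14, 2158: 30 days (November has 30).
Dec 14, 2158 → Jan 14, 2159: 31 days (December has 31).
Jan 14, 2159 → Feb 14, 2159: 31 days (January has 31).
Feb 14, 2159 → Mar 14, 2159: 28 days (February has 28).
Mar 14, 2159 → Mar 15, 2159: 1 days.
Total: 1674 days.

1674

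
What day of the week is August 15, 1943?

Sunday

Doomsday rule: the anchor day for the 1900s is Wednesday. For year 43: 43÷12 = 3 r 7, and 7÷4 = 1, so 3+7+1 = 11.
Wednesday + 11 ≡ Sunday — that's 1943's doomsday.
In August the doomsday date is Aug 8.
Aug 15 is 7 days after Aug 8; 7 mod 7 = 0, so Sunday + 0 = Sunday.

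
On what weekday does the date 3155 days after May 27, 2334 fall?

Friday

First find the weekday of May 27, 2334. Doomsday rule: the anchor day for the 2300s is Wednesday. For year 34: 34÷12 = 2 r 10, and 10÷4 = 2, so 2+10+2 = 14.
Wednesday + 14 ≡ Wednesday — that's 2334's doomsday.
In May the doomsday date is May 9.
May 27 is 18 days after May 9; 18 mod 7 = 4, so Wednesday + 4 = Sunday.
3155 mod 7 = 5, so 3155 days after a Sunday is Sunday + 5 = Friday.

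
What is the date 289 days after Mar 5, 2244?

Mar has 31 days: +27 → Apr 1, 2244 (262 left).
Apr has 30 days: +30 → May 1, 2244 (232 left).
May has 31 days: +31 → Jun 1, 2244 (201 left).
Jun has 30 days: +30 → Jul 1, 2244 (171 left).
Jul has 31 days: +31 → Aug 1, 2244 (140 left).
Aug has 31 days: +31 → Sep 1, 2244 (109 left).
Sep has 30 days: +30 → Oct 1, 2244 (79 left).
Oct has 31 days: +31 → Nov 1, 2244 (48 left).
Nov has 30 days: +30 → Dec 1, 2244 (18 left).
+18 → Dec 19, 2244.

December 19, 2244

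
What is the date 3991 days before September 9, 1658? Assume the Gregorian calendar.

October 6, 1647

−365 (one year) → Sep 9, 1657 (3626 left).
−365 (one year) → Sep 9, 1656 (3261 left).
−366 (one year; includes Feb 29, 1656) → Sep 9, 1655 (2895 left).
−365 (one year) → Sep 9, 1654 (2530 left).
−365 (one year) → Sep 9, 1653 (2165 left).
−365 (one year) → Sep 9, 1652 (1800 left).
−366 (one year; includes Feb 29, 1652) → Sep 9, 1651 (1434 left).
−365 (one year) → Sep 9, 1650 (1069 left).
−365 (one year) → Sep 9, 1649 (704 left).
−365 (one year) → Sep 9, 1648 (339 left).
−9 → Aug 31, 1648 (end of Aug, 31 days; 330 left).
−31 → Jul 31, 1648 (end of Jul, 31 days; 299 left).
−31 → Jun 30, 1648 (end of Jun, 30 days; 268 left).
−30 → May 31, 1648 (end of May, 31 days; 238 left).
−31 → Apr 30, 1648 (end of Apr, 30 days; 207 left).
−30 → Mar 31, 1648 (end of Mar, 31 days; 177 left).
−31 → Feb 29, 1648 (end of Feb, 29 days; 146 left).
−29 → Jan 31, 1648 (end of Jan, 31 days; 117 left).
−31 → Dec 31, 1647 (end of Dec, 31 days; 86 left).
−31 → Nov 30, 1647 (end of Nov, 30 days; 55 left).
−30 → Oct 31, 1647 (end of Oct, 31 days; 25 left).
−25 → Oct 6, 1647.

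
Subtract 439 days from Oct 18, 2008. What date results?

August 6, 2007

−366 (one year; includes Feb 29, 2008) → Oct 18, 2007 (73 left).
−18 → Sep 30, 2007 (end of Sep, 30 days; 55 left).
−30 → Aug 31, 2007 (end of Aug, 31 days; 25 left).
−25 → Aug 6, 2007.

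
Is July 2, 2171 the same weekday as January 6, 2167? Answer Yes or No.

Yes

From Jan 6, 2167 to Jul 2, 2171 is 1638 days.
1638 mod 7 = 0, so they are the same weekday.
(Jan 6, 2167 is a Tuesday; Jul 2, 2171 is a Tuesday.)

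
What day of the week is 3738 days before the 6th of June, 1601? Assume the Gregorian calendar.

First find the weekday of Jun 6, 1601. Doomsday rule: the anchor day for the 1600s is Tuesday. For year 01: 1÷12 = 0 r 1, and 1÷4 = 0, so 0+1+0 = 1.
Tuesday + 1 ≡ Wednesday — that's 1601's doomsday.
In June the doomsday date is Jun 6.
Jun 6 is the doomsday itself: Wednesday.
3738 mod 7 = 0, so 3738 days before a Wednesday is Wednesday − 0 = Wednesday.

Wednesday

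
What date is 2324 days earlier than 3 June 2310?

−365 (one year) → Jun 3, 2309 (1959 left).
−365 (one year) → Jun 3, 2308 (1594 left).
−366 (one year; includes Feb 29, 2308) → Jun 3, 2307 (1228 left).
−365 (one year) → Jun 3, 2306 (863 left).
−365 (one year) → Jun 3, 2305 (498 left).
−365 (one year) → Jun 3, 2304 (133 left).
−3 → May 31, 2304 (end of May, 31 days; 130 left).
−31 → Apr 30, 2304 (end of Apr, 30 days; 99 left).
−30 → Mar 31, 2304 (end of Mar, 31 days; 69 left).
−31 → Feb 29, 2304 (end of Feb, 29 days; 38 left).
−29 → Jan 31, 2304 (end of Jan, 31 days; 9 left).
−9 → Jan 22, 2304.

January 22, 2304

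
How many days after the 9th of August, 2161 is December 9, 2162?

487

Aug 9, 2161 → Aug 9, 2162: 365 days.
Aug 9, 2162 → Sep 9, 2162: 31 days (August has 31).
Sep 9, 2162 → Oct 9, 2162: 30 days (September has 30).
Oct 9, 2162 → Nov 9, 2162: 31 days (October has 31).
Nov 9, 2162 → Dec 9, 2162: 30 days.
Total: 487 days.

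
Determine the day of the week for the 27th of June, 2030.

Thursday

Doomsday rule: the anchor day for the 2000s is Tuesday. For year 30: 30÷12 = 2 r 6, and 6÷4 = 1, so 2+6+1 = 9.
Tuesday + 9 ≡ Thursday — that's 2030's doomsday.
In June the doomsday date is Jun 6.
Jun 27 is 21 days after Jun 6; 21 mod 7 = 0, so Thursday + 0 = Thursday.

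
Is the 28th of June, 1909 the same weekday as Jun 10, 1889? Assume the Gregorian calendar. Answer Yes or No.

Yes

From Jun 10, 1889 to Jun 28, 1909 is 7322 days.
7322 mod 7 = 0, so they are the same weekday.
(Jun 10, 1889 is a Monday; Jun 28, 1909 is a Monday.)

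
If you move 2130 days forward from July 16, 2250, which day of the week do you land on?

Thursday

Jul 16, 2250 is a Tuesday.
2130 mod 7 = 2, so 2130 days after a Tuesday is Tuesday + 2 = Thursday.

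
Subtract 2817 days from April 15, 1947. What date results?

−365 (one year) → Apr 15, 1946 (2452 left).
−365 (one year) → Apr 15, 1945 (2087 left).
−365 (one year) → Apr 15, 1944 (1722 left).
−366 (one year; includes Feb 29, 1944) → Apr 15, 1943 (1356 left).
−365 (one year) → Apr 15, 1942 (991 left).
−365 (one year) → Apr 15, 1941 (626 left).
−365 (one year) → Apr 15, 1940 (261 left).
−15 → Mar 31, 1940 (end of Mar, 31 days; 246 left).
−31 → Feb 29, 1940 (end of Feb, 29 days; 215 left).
−29 → Jan 31, 1940 (end of Jan, 31 days; 186 left).
−31 → Dec 31, 1939 (end of Dec, 31 days; 155 left).
−31 → Nov 30, 1939 (end of Nov, 30 days; 124 left).
−30 → Oct 31, 1939 (end of Oct, 31 days; 94 left).
−31 → Sep 30, 1939 (end of Sep, 30 days; 63 left).
−30 → Aug 31, 1939 (end of Aug, 31 days; 33 left).
−31 → Jul 31, 1939 (end of Jul, 31 days; 2 left).
−2 → Jul 29, 1939.

July 29, 1939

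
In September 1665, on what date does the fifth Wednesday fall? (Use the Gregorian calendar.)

September 30, 1665

September 1, 1665 is a Tuesday.
The first Wednesday is therefore September 2 (1 days later).
The fifth Wednesday is 2 + 4×7 = September 30.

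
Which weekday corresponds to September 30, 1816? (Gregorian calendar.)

Monday

Doomsday rule: the anchor day for the 1800s is Friday. For year 16: 16÷12 = 1 r 4, and 4÷4 = 1, so 1+4+1 = 6.
Friday + 6 ≡ Thursday — that's 1816's doomsday.
In September the doomsday date is Sep 5.
Sep 30 is 25 days after Sep 5; 25 mod 7 = 4, so Thursday + 4 = Monday.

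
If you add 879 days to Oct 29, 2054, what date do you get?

March 26, 2057

+365 (one year) → Oct 29, 2055 (514 left).
+366 (one year; includes Feb 29, 2056) → Oct 29, 2056 (148 left).
Oct has 31 days: +3 → Nov 1, 2056 (145 left).
Nov has 30 days: +30 → Dec 1, 2056 (115 left).
Dec has 31 days: +31 → Jan 1, 2057 (84 left).
Jan has 31 days: +31 → Feb 1, 2057 (53 left).
Feb has 28 days: +28 → Mar 1, 2057 (25 left).
+25 → Mar 26, 2057.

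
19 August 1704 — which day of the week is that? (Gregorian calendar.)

Doomsday rule: the anchor day for the 1700s is Sunday. For year 04: 4÷12 = 0 r 4, and 4÷4 = 1, so 0+4+1 = 5.
Sunday + 5 ≡ Friday — that's 1704's doomsday.
In August the doomsday date is Aug 8.
Aug 19 is 11 days after Aug 8; 11 mod 7 = 4, so Friday + 4 = Tuesday.

Tuesday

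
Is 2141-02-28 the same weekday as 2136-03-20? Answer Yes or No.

Yes

From Mar 20, 2136 to Feb 28, 2141 is 1806 days.
1806 mod 7 = 0, so they are the same weekday.
(Mar 20, 2136 is a Tuesday; Feb 28, 2141 is a Tuesday.)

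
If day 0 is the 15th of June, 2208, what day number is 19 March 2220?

4295

Jun 15, 2208 → Jun 15, 2209: 365 days.
Jun 15, 2209 → Jun 15, 2210: 365 days.
Jun 15, 2210 → Jun 15, 2211: 365 days.
Jun 15, 2211 → Jun 15, 2212: 366 days (Feb 29, 2212 is in that span).
Jun 15, 2212 → Jun 15, 2213: 365 days.
Jun 15, 2213 → Jun 15, 2214: 365 days.
Jun 15, 2214 → Jun 15, 2215: 365 days.
Jun 15, 2215 → Jun 15, 2216: 366 days (Feb 29, 2216 is in that span).
Jun 15, 2216 → Jun 15, 2217: 365 days.
Jun 15, 2217 → Jun 15, 2218: 365 days.
Jun 15, 2218 → Jun 15, 2219: 365 days.
Jun 15, 2219 → Jul 15, 2219: 30 days (June has 30).
Jul 15, 2219 → Aug 15, 2219: 31 days (July has 31).
Aug 15, 2219 → Sep 15, 2219: 31 days (August has 31).
Sep 15, 2219 → Oct 15, 2219: 30 days (September has 30).
Oct 15, 2219 → Nov 15, 2219: 31 days (October has 31).
Nov 15, 2219 → Dec 15, 2219: 30 days (November has 30).
Dec 15, 2219 → Jan 15, 2220: 31 days (December has 31).
Jan 15, 2220 → Feb 15, 2220: 31 days (January has 31).
Feb 15, 2220 → Mar 15, 2220: 29 days (February has 29).
Mar 15, 2220 → Mar 19, 2220: 4 days.
Total: 4295 days.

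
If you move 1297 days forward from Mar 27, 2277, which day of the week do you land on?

Thursday

First find the weekday of Mar 27, 2277. Doomsday rule: the anchor day for the 2200s is Friday. For year 77: 77÷12 = 6 r 5, and 5÷4 = 1, so 6+5+1 = 12.
Friday + 12 ≡ Wednesday — that's 2277's doomsday.
In March the doomsday date is Mar 14.
Mar 27 is 13 days after Mar 14; 13 mod 7 = 6, so Wednesday + 6 = Tuesday.
1297 mod 7 = 2, so 1297 days after a Tuesday is Tuesday + 2 = Thursday.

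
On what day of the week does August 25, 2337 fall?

Wednesday

Doomsday rule: the anchor day for the 2300s is Wednesday. For year 37: 37÷12 = 3 r 1, and 1÷4 = 0, so 3+1+0 = 4.
Wednesday + 4 ≡ Sunday — that's 2337's doomsday.
In August the doomsday date is Aug 8.
Aug 25 is 17 days after Aug 8; 17 mod 7 = 3, so Sunday + 3 = Wednesday.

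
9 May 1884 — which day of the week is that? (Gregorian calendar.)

January 1, 1884 is a Tuesday.
Jan 1, 1884 → Feb 1, 1884: 31 days (January has 31).
Feb 1, 1884 → Mar 1, 1884: 29 days (February has 29).
Mar 1, 1884 → Apr 1, 1884: 31 days (March has 31).
Apr 1, 1884 → May 1, 1884: 30 days (April has 30).
May 1, 1884 → May 9, 1884: 8 days.
Total: 129 days.
129 mod 7 = 3, so Tuesday + 3 = Friday.

Friday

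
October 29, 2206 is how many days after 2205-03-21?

Mar 21, 2205 → Mar 21, 2206: 365 days.
Mar 21, 2206 → Apr 21, 2206: 31 days (March has 31).
Apr 21, 2206 → May 21, 2206: 30 days (April has 30).
May 21, 2206 → Jun 21, 2206: 31 days (May has 31).
Jun 21, 2206 → Jul 21, 2206: 30 days (June has 30).
Jul 21, 2206 → Aug 21, 2206: 31 days (July has 31).
Aug 21, 2206 → Sep 21, 2206: 31 days (August has 31).
Sep 21, 2206 → Oct 21, 2206: 30 days (September has 30).
Oct 21, 2206 → Oct 29, 2206: 8 days.
Total: 587 days.

587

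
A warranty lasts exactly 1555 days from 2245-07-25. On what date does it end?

October 27, 2249

+365 (one year) → Jul 25, 2246 (1190 left).
+365 (one year) → Jul 25, 2247 (825 left).
+366 (one year; includes Feb 29, 2248) → Jul 25, 2248 (459 left).
+365 (one year) → Jul 25, 2249 (94 left).
Jul has 31 days: +7 → Aug 1, 2249 (87 left).
Aug has 31 days: +31 → Sep 1, 2249 (56 left).
Sep has 30 days: +30 → Oct 1, 2249 (26 left).
+26 → Oct 27, 2249.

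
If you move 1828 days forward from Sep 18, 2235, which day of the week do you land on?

Saturday

Sep 18, 2235 is a Friday.
1828 mod 7 = 1, so 1828 days after a Friday is Friday + 1 = Saturday.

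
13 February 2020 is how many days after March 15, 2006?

Mar 15, 2006 → Mar 15, 2007: 365 days.
Mar 15, 2007 → Mar 15, 2008: 366 days (Feb 29, 2008 is in that span).
Mar 15, 2008 → Mar 15, 2009: 365 days.
Mar 15, 2009 → Mar 15, 2010: 365 days.
Mar 15, 2010 → Mar 15, 2011: 365 days.
Mar 15, 2011 → Mar 15, 2012: 366 days (Feb 29, 2012 is in that span).
Mar 15, 2012 → Mar 15, 2013: 365 days.
Mar 15, 2013 → Mar 15, 2014: 365 days.
Mar 15, 2014 → Mar 15, 2015: 365 days.
Mar 15, 2015 → Mar 15, 2016: 366 days (Feb 29, 2016 is in that span).
Mar 15, 2016 → Mar 15, 2017: 365 days.
Mar 15, 2017 → Mar 15, 2018: 365 days.
Mar 15, 2018 → Mar 15, 2019: 365 days.
Mar 15, 2019 → Apr 15, 2019: 31 days (March has 31).
Apr 15, 2019 → May 15, 2019: 30 days (April has 30).
May 15, 2019 → Jun 15, 2019: 31 days (May has 31).
Jun 15, 2019 → Jul 15, 2019: 30 days (June has 30).
Jul 15, 2019 → Aug 15, 2019: 31 days (July has 31).
Aug 15, 2019 → Sep 15, 2019: 31 days (August has 31).
Sep 15, 2019 → Oct 15, 2019: 30 days (September has 30).
Oct 15, 2019 → Nov 15, 2019: 31 days (October has 31).
Nov 15, 2019 → Dec 15, 2019: 30 days (November has 30).
Dec 15, 2019 → Jan 15, 2020: 31 days (December has 31).
Jan 15, 2020 → Feb 13, 2020: 29 days.
Total: 5083 days.

5083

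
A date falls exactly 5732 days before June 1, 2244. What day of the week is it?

First find the weekday of Jun 1, 2244. Doomsday rule: the anchor day for the 2200s is Friday. For year 44: 44÷12 = 3 r 8, and 8÷4 = 2, so 3+8+2 = 13.
Friday + 13 ≡ Thursday — that's 2244's doomsday.
In June the doomsday date is Jun 6.
Jun 1 is 5 days before Jun 6; 5 mod 7 = 5, so Thursday − 5 = Saturday.
5732 mod 7 = 6, so 5732 days before a Saturday is Saturday − 6 = Sunday.

Sunday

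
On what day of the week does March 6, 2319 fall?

Thursday

Doomsday rule: the anchor day for the 2300s is Wednesday. For year 19: 19÷12 = 1 r 7, and 7÷4 = 1, so 1+7+1 = 9.
Wednesday + 9 ≡ Friday — that's 2319's doomsday.
In March the doomsday date is Mar 14.
Mar 6 is 8 days before Mar 14; 8 mod 7 = 1, so Friday − 1 = Thursday.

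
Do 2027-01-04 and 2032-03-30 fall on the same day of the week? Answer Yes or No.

No

From Jan 4, 2027 to Mar 30, 2032 is 1912 days.
1912 mod 7 = 1, so they are different weekdays.
(Jan 4, 2027 is a Monday; Mar 30, 2032 is a Tuesday.)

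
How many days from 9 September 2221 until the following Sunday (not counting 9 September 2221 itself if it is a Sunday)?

7

Sep 9, 2221 is a Sunday.
From Sunday to the next Sunday is 7 days.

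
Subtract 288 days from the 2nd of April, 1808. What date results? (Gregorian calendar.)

−2 → Mar 31, 1808 (end of Mar, 31 days; 286 left).
−31 → Feb 29, 1808 (end of Feb, 29 days; 255 left).
−29 → Jan 31, 1808 (end of Jan, 31 days; 226 left).
−31 → Dec 31, 1807 (end of Dec, 31 days; 195 left).
−31 → Nov 30, 1807 (end of Nov, 30 days; 164 left).
−30 → Oct 31, 1807 (end of Oct, 31 days; 134 left).
−31 → Sep 30, 1807 (end of Sep, 30 days; 103 left).
−30 → Aug 31, 1807 (end of Aug, 31 days; 73 left).
−31 → Jul 31, 1807 (end of Jul, 31 days; 42 left).
−31 → Jun 30, 1807 (end of Jun, 30 days; 11 left).
−11 → Jun 19, 1807.

June 19, 1807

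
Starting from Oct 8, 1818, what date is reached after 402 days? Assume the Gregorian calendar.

November 14, 1819

+365 (one year) → Oct 8, 1819 (37 left).
Oct has 31 days: +24 → Nov 1, 1819 (13 left).
+13 → Nov 14, 1819.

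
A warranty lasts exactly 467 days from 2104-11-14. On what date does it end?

+365 (one year) → Nov 14, 2105 (102 left).
Nov has 30 days: +17 → Dec 1, 2105 (85 left).
Dec has 31 days: +31 → Jan 1, 2106 (54 left).
Jan has 31 days: +31 → Feb 1, 2106 (23 left).
+23 → Feb 24, 2106.

February 24, 2106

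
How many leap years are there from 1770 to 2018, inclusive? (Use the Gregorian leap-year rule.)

60

Multiples of 4 in [1770,2018]: 62.
Of those, multiples of 100: 3 (not leap unless ÷400).
Multiples of 400: 1.
Leap years = 62 − 3 + 1 = 60.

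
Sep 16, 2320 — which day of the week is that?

Thursday

Doomsday rule: the anchor day for the 2300s is Wednesday. For year 20: 20÷12 = 1 r 8, and 8÷4 = 2, so 1+8+2 = 11.
Wednesday + 11 ≡ Sunday — that's 2320's doomsday.
In September the doomsday date is Sep 5.
Sep 16 is 11 days after Sep 5; 11 mod 7 = 4, so Sunday + 4 = Thursday.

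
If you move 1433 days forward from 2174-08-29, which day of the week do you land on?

Saturday

Aug 29, 2174 is a Monday.
1433 mod 7 = 5, so 1433 days after a Monday is Monday + 5 = Saturday.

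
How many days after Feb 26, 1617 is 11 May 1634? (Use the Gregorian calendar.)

Feb 26, 1617 → Feb 26, 1618: 365 days.
Feb 26, 1618 → Feb 26, 1619: 365 days.
Feb 26, 1619 → Feb 26, 1620: 365 days.
Feb 26, 1620 → Feb 26, 1621: 366 days (Feb 29, 1620 is in that span).
Feb 26, 1621 → Feb 26, 1622: 365 days.
Feb 26, 1622 → Feb 26, 1623: 365 days.
Feb 26, 1623 → Feb 26, 1624: 365 days.
Feb 26, 1624 → Feb 26, 1625: 366 days (Feb 29, 1624 is in that span).
Feb 26, 1625 → Feb 26, 1626: 365 days.
Feb 26, 1626 → Feb 26, 1627: 365 days.
Feb 26, 1627 → Feb 26, 1628: 365 days.
Feb 26, 1628 → Feb 26, 1629: 366 days (Feb 29, 1628 is in that span).
Feb 26, 1629 → Feb 26, 1630: 365 days.
Feb 26, 1630 → Feb 26, 1631: 365 days.
Feb 26, 1631 → Feb 26, 1632: 365 days.
Feb 26, 1632 → Feb 26, 1633: 366 days (Feb 29, 1632 is in that span).
Feb 26, 1633 → Feb 26, 1634: 365 days.
Feb 26, 1634 → Mar 26, 1634: 28 days (February has 28).
Mar 26, 1634 → Apr 26, 1634: 31 days (March has 31).
Apr 26, 1634 → May 11, 1634: 15 days.
Total: 6283 days.

6283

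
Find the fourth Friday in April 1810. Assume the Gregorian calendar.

April 1, 1810 is a Sunday.
The first Friday is therefore April 6 (5 days later).
The fourth Friday is 6 + 3×7 = April 27.

April 27, 1810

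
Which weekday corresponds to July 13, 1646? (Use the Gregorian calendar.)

Friday

Doomsday rule: the anchor day for the 1600s is Tuesday. For year 46: 46÷12 = 3 r 10, and 10÷4 = 2, so 3+10+2 = 15.
Tuesday + 15 ≡ Wednesday — that's 1646's doomsday.
In July the doomsday date is Jul 11.
Jul 13 is 2 days after Jul 11; 2 mod 7 = 2, so Wednesday + 2 = Friday.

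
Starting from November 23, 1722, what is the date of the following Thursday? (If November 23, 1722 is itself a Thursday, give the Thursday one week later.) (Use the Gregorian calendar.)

November 26, 1722

Nov 23, 1722 is a Monday.
From Monday to the next Thursday is 3 days.
Nov 23, 1722 + 3 = Nov 26, 1722.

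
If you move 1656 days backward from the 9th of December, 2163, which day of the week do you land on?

Monday

Dec 9, 2163 is a Friday.
1656 mod 7 = 4, so 1656 days before a Friday is Friday − 4 = Monday.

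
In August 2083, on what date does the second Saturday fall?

August 1, 2083 is a Sunday.
The first Saturday is therefore August 7 (6 days later).
The second Saturday is 7 + 1×7 = August 14.

August 14, 2083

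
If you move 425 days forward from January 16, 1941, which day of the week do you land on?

Tuesday

Jan 16, 1941 is a Thursday.
425 mod 7 = 5, so 425 days after a Thursday is Thursday + 5 = Tuesday.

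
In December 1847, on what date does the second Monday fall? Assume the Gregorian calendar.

December 1, 1847 is a Wednesday.
The first Monday is therefore December 6 (5 days later).
The second Monday is 6 + 1×7 = December 13.

December 13, 1847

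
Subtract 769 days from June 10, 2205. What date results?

−365 (one year) → Jun 10, 2204 (404 left).
−366 (one year; includes Feb 29, 2204) → Jun 10, 2203 (38 left).
−10 → May 31, 2203 (end of May, 31 days; 28 left).
−28 → May 3, 2203.

May 3, 2203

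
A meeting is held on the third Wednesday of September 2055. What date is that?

September 15, 2055

September 1, 2055 is a Wednesday.
The first Wednesday is therefore September 1 (same day).
The third Wednesday is 1 + 2×7 = September 15.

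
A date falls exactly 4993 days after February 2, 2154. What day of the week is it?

Monday

First find the weekday of Feb 2, 2154. Doomsday rule: the anchor day for the 2100s is Sunday. For year 54: 54÷12 = 4 r 6, and 6÷4 = 1, so 4+6+1 = 11.
Sunday + 11 ≡ Thursday — that's 2154's doomsday.
In February the doomsday date is Feb 28 (2154 is not a leap year).
Feb 2 is 26 days before Feb 28; 26 mod 7 = 5, so Thursday − 5 = Saturday.
4993 mod 7 = 2, so 4993 days after a Saturday is Saturday + 2 = Monday.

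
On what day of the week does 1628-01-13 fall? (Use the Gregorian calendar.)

Doomsday rule: the anchor day for the 1600s is Tuesday. For year 28: 28÷12 = 2 r 4, and 4÷4 = 1, so 2+4+1 = 7.
Tuesday + 7 ≡ Tuesday — that's 1628's doomsday.
In January the doomsday date is Jan 4 (1628 is a leap year (divisible by 4)).
Jan 13 is 9 days after Jan 4; 9 mod 7 = 2, so Tuesday + 2 = Thursday.

Thursday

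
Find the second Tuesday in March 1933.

March 1, 1933 is a Wednesday.
The first Tuesday is therefore March 7 (6 days later).
The second Tuesday is 7 + 1×7 = March 14.

March 14, 1933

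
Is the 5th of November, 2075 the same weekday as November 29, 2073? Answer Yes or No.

No

From Nov 29, 2073 to Nov 5, 2075 is 706 days.
706 mod 7 = 6, so they are different weekdays.
(Nov 29, 2073 is a Wednesday; Nov 5, 2075 is a Tuesday.)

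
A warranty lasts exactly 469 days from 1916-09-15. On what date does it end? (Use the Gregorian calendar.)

+365 (one year) → Sep 15, 1917 (104 left).
Sep has 30 days: +16 → Oct 1, 1917 (88 left).
Oct has 31 days: +31 → Nov 1, 1917 (57 left).
Nov has 30 days: +30 → Dec 1, 1917 (27 left).
+27 → Dec 28, 1917.

December 28, 1917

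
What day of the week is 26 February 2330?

Wednesday

Doomsday rule: the anchor day for the 2300s is Wednesday. For year 30: 30÷12 = 2 r 6, and 6÷4 = 1, so 2+6+1 = 9.
Wednesday + 9 ≡ Friday — that's 2330's doomsday.
In February the doomsday date is Feb 28 (2330 is not a leap year).
Feb 26 is 2 days before Feb 28; 2 mod 7 = 2, so Friday − 2 = Wednesday.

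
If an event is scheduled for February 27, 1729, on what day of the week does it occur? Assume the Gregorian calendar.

Sunday

Doomsday rule: the anchor day for the 1700s is Sunday. For year 29: 29÷12 = 2 r 5, and 5÷4 = 1, so 2+5+1 = 8.
Sunday + 8 ≡ Monday — that's 1729's doomsday.
In February the doomsday date is Feb 28 (1729 is not a leap year).
Feb 27 is 1 day before Feb 28; 1 mod 7 = 1, so Monday − 1 = Sunday.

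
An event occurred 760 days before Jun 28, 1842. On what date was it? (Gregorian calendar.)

−365 (one year) → Jun 28, 1841 (395 left).
−28 → May 31, 1841 (end of May, 31 days; 367 left).
−31 → Apr 30, 1841 (end of Apr, 30 days; 336 left).
−30 → Mar 31, 1841 (end of Mar, 31 days; 306 left).
−31 → Feb 28, 1841 (end of Feb, 28 days; 275 left).
−28 → Jan 31, 1841 (end of Jan, 31 days; 247 left).
−31 → Dec 31, 1840 (end of Dec, 31 days; 216 left).
−31 → Nov 30, 1840 (end of Nov, 30 days; 185 left).
−30 → Oct 31, 1840 (end of Oct, 31 days; 155 left).
−31 → Sep 30, 1840 (end of Sep, 30 days; 124 left).
−30 → Aug 31, 1840 (end of Aug, 31 days; 94 left).
−31 → Jul 31, 1840 (end of Jul, 31 days; 63 left).
−31 → Jun 30, 1840 (end of Jun, 30 days; 32 left).
−30 → May 31, 1840 (end of May, 31 days; 2 left).
−2 → May 29, 1840.

May 29, 1840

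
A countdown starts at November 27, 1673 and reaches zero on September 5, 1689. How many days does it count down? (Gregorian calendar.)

Nov 27, 1673 → Nov 27, 1674: 365 days.
Nov 27, 1674 → Nov 27, 1675: 365 days.
Nov 27, 1675 → Nov 27, 1676: 366 days (Feb 29, 1676 is in that span).
Nov 27, 1676 → Nov 27, 1677: 365 days.
Nov 27, 1677 → Nov 27, 1678: 365 days.
Nov 27, 1678 → Nov 27, 1679: 365 days.
Nov 27, 1679 → Nov 27, 1680: 366 days (Feb 29, 1680 is in that span).
Nov 27, 1680 → Nov 27, 1681: 365 days.
Nov 27, 1681 → Nov 27, 1682: 365 days.
Nov 27, 1682 → Nov 27, 1683: 365 days.
Nov 27, 1683 → Nov 27, 1684: 366 days (Feb 29, 1684 is in that span).
Nov 27, 1684 → Nov 27, 1685: 365 days.
Nov 27, 1685 → Nov 27, 1686: 365 days.
Nov 27, 1686 → Nov 27, 1687: 365 days.
Nov 27, 1687 → Nov 27, 1688: 366 days (Feb 29, 1688 is in that span).
Nov 27, 1688 → Dec 27, 1688: 30 days (November has 30).
Dec 27, 1688 → Jan 27, 1689: 31 days (December has 31).
Jan 27, 1689 → Feb 27, 1689: 31 days (January has 31).
Feb 27, 1689 → Mar 27, 1689: 28 days (February has 28).
Mar 27, 1689 → Apr 27, 1689: 31 days (March has 31).
Apr 27, 1689 → May 27, 1689: 30 days (April has 30).
May 27, 1689 → Jun 27, 1689: 31 days (May has 31).
Jun 27, 1689 → Jul 27, 1689: 30 days (June has 30).
Jul 27, 1689 → Aug 27, 1689: 31 days (July has 31).
Aug 27, 1689 → Sep 5, 1689: 9 days.
Total: 5761 days.

5761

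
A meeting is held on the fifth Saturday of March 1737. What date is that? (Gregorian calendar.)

March 1, 1737 is a Friday.
The first Saturday is therefore March 2 (1 days later).
The fifth Saturday is 2 + 4×7 = March 30.

March 30, 1737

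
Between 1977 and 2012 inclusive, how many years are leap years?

Multiples of 4 in [1977,2012]: 9.
Of those, multiples of 100: 1 (not leap unless ÷400).
Multiples of 400: 1.
Leap years = 9 − 1 + 1 = 9.

9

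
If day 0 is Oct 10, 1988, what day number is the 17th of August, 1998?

3598

Oct 10, 1988 → Oct 10, 1989: 365 days.
Oct 10, 1989 → Oct 10, 1990: 365 days.
Oct 10, 1990 → Oct 10, 1991: 365 days.
Oct 10, 1991 → Oct 10, 1992: 366 days (Feb 29, 1992 is in that span).
Oct 10, 1992 → Oct 10, 1993: 365 days.
Oct 10, 1993 → Oct 10, 1994: 365 days.
Oct 10, 1994 → Oct 10, 1995: 365 days.
Oct 10, 1995 → Oct 10, 1996: 366 days (Feb 29, 1996 is in that span).
Oct 10, 1996 → Oct 10, 1997: 365 days.
Oct 10, 1997 → Nov 10, 1997: 31 days (October has 31).
Nov 10, 1997 → Dec 10, 1997: 30 days (November has 30).
Dec 10, 1997 → Jan 10, 1998: 31 days (December has 31).
Jan 10, 1998 → Feb 10, 1998: 31 days (January has 31).
Feb 10, 1998 → Mar 10, 1998: 28 days (February has 28).
Mar 10, 1998 → Apr 10, 1998: 31 days (March has 31).
Apr 10, 1998 → May 10, 1998: 30 days (April has 30).
May 10, 1998 → Jun 10, 1998: 31 days (May has 31).
Jun 10, 1998 → Jul 10, 1998: 30 days (June has 30).
Jul 10, 1998 → Aug 10, 1998: 31 days (July has 31).
Aug 10, 1998 → Aug 17, 1998: 7 days.
Total: 3598 days.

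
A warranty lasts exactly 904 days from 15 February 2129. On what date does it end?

+365 (one year) → Feb 15, 2130 (539 left).
+365 (one year) → Feb 15, 2131 (174 left).
Feb has 28 days: +14 → Mar 1, 2131 (160 left).
Mar has 31 days: +31 → Apr 1, 2131 (129 left).
Apr has 30 days: +30 → May 1, 2131 (99 left).
May has 31 days: +31 → Jun 1, 2131 (68 left).
Jun has 30 days: +30 → Jul 1, 2131 (38 left).
Jul has 31 days: +31 → Aug 1, 2131 (7 left).
+7 → Aug 8, 2131.

August 8, 2131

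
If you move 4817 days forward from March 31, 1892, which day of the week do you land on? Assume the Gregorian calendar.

First find the weekday of Mar 31, 1892. Doomsday rule: the anchor day for the 1800s is Friday. For year 92: 92÷12 = 7 r 8, and 8÷4 = 2, so 7+8+2 = 17.
Friday + 17 ≡ Monday — that's 1892's doomsday.
In March the doomsday date is Mar 14.
Mar 31 is 17 days after Mar 14; 17 mod 7 = 3, so Monday + 3 = Thursday.
4817 mod 7 = 1, so 4817 days after a Thursday is Thursday + 1 = Friday.

Friday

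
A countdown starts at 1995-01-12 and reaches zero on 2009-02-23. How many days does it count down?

5156

Jan 12, 1995 → Jan 12, 1996: 365 days.
Jan 12, 1996 → Jan 12, 1997: 366 days (Feb 29, 1996 is in that span).
Jan 12, 1997 → Jan 12, 1998: 365 days.
Jan 12, 1998 → Jan 12, 1999: 365 days.
Jan 12, 1999 → Jan 12, 2000: 365 days.
Jan 12, 2000 → Jan 12, 2001: 366 days (Feb 29, 2000 is in that span).
Jan 12, 2001 → Jan 12, 2002: 365 days.
Jan 12, 2002 → Jan 12, 2003: 365 days.
Jan 12, 2003 → Jan 12, 2004: 365 days.
Jan 12, 2004 → Jan 12, 2005: 366 days (Feb 29, 2004 is in that span).
Jan 12, 2005 → Jan 12, 2006: 365 days.
Jan 12, 2006 → Jan 12, 2007: 365 days.
Jan 12, 2007 → Jan 12, 2008: 365 days.
Jan 12, 2008 → Jan 12, 2009: 366 days (Feb 29, 2008 is in that span).
Jan 12, 2009 → Feb 12, 2009: 31 days (January has 31).
Feb 12, 2009 → Feb 23, 2009: 11 days.
Total: 5156 days.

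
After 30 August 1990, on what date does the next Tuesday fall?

September 4, 1990

Aug 30, 1990 is a Thursday.
From Thursday to the next Tuesday is 5 days.
Aug 30, 1990 + 5 = Sep 4, 1990.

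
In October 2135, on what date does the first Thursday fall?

October 6, 2135

October 1, 2135 is a Saturday.
The first Thursday is therefore October 6 (5 days later).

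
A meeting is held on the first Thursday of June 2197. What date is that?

June 1, 2197

June 1, 2197 is a Thursday.
The first Thursday is therefore June 1 (same day).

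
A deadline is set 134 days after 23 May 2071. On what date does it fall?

October 4, 2071

May has 31 days: +9 → Jun 1, 2071 (125 left).
Jun has 30 days: +30 → Jul 1, 2071 (95 left).
Jul has 31 days: +31 → Aug 1, 2071 (64 left).
Aug has 31 days: +31 → Sep 1, 2071 (33 left).
Sep has 30 days: +30 → Oct 1, 2071 (3 left).
+3 → Oct 4, 2071.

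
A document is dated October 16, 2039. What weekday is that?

January 1, 2039 is a Saturday.
Jan 1, 2039 → Feb 1, 2039: 31 days (January has 31).
Feb 1, 2039 → Mar 1, 2039: 28 days (February has 28).
Mar 1, 2039 → Apr 1, 2039: 31 days (March has 31).
Apr 1, 2039 → May 1, 2039: 30 days (April has 30).
May 1, 2039 → Jun 1, 2039: 31 days (May has 31).
Jun 1, 2039 → Jul 1, 2039: 30 days (June has 30).
Jul 1, 2039 → Aug 1, 2039: 31 days (July has 31).
Aug 1, 2039 → Sep 1, 2039: 31 days (August has 31).
Sep 1, 2039 → Oct 1, 2039: 30 days (September has 30).
Oct 1, 2039 → Oct 16, 2039: 15 days.
Total: 288 days.
288 mod 7 = 1, so Saturday + 1 = Sunday.

Sunday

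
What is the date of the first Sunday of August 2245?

August 1, 2245 is a Friday.
The first Sunday is therefore August 3 (2 days later).

August 3, 2245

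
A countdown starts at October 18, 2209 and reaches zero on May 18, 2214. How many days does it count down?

Oct 18, 2209 → Oct 18, 2210: 365 days.
Oct 18, 2210 → Oct 18, 2211: 365 days.
Oct 18, 2211 → Oct 18, 2212: 366 days (Feb 29, 2212 is in that span).
Oct 18, 2212 → Oct 18, 2213: 365 days.
Oct 18, 2213 → Nov 18, 2213: 31 days (October has 31).
Nov 18, 2213 → Dec 18, 2213: 30 days (November has 30).
Dec 18, 2213 → Jan 18, 2214: 31 days (December has 31).
Jan 18, 2214 → Feb 18, 2214: 31 days (January has 31).
Feb 18, 2214 → Mar 18, 2214: 28 days (February has 28).
Mar 18, 2214 → Apr 18, 2214: 31 days (March has 31).
Apr 18, 2214 → May 18, 2214: 30 days.
Total: 1673 days.

1673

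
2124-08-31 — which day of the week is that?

Thursday

Doomsday rule: the anchor day for the 2100s is Sunday. For year 24: 24÷12 = 2 r 0, and 0÷4 = 0, so 2+0+0 = 2.
Sunday + 2 ≡ Tuesday — that's 2124's doomsday.
In August the doomsday date is Aug 8.
Aug 31 is 23 days after Aug 8; 23 mod 7 = 2, so Tuesday + 2 = Thursday.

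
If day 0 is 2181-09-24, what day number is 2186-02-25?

Sep 24, 2181 → Sep 24, 2182: 365 days.
Sep 24, 2182 → Sep 24, 2183: 365 days.
Sep 24, 2183 → Sep 24, 2184: 366 days (Feb 29, 2184 is in that span).
Sep 24, 2184 → Sep 24, 2185: 365 days.
Sep 24, 2185 → Oct 24, 2185: 30 days (September has 30).
Oct 24, 2185 → Nov 24, 2185: 31 days (October has 31).
Nov 24, 2185 → Dec 24, 2185: 30 days (November has 30).
Dec 24, 2185 → Jan 24, 2186: 31 days (December has 31).
Jan 24, 2186 → Feb 24, 2186: 31 days (January has 31).
Feb 24, 2186 → Feb 25, 2186: 1 days.
Total: 1615 days.

1615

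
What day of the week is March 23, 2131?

Friday

Doomsday rule: the anchor day for the 2100s is Sunday. For year 31: 31÷12 = 2 r 7, and 7÷4 = 1, so 2+7+1 = 10.
Sunday + 10 ≡ Wednesday — that's 2131's doomsday.
In March the doomsday date is Mar 14.
Mar 23 is 9 days after Mar 14; 9 mod 7 = 2, so Wednesday + 2 = Friday.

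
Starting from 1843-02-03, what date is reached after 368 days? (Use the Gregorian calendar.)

Feb has 28 days: +26 → Mar 1, 1843 (342 left).
Mar has 31 days: +31 → Apr 1, 1843 (311 left).
Apr has 30 days: +30 → May 1, 1843 (281 left).
May has 31 days: +31 → Jun 1, 1843 (250 left).
Jun has 30 days: +30 → Jul 1, 1843 (220 left).
Jul has 31 days: +31 → Aug 1, 1843 (189 left).
Aug has 31 days: +31 → Sep 1, 1843 (158 left).
Sep has 30 days: +30 → Oct 1, 1843 (128 left).
Oct has 31 days: +31 → Nov 1, 1843 (97 left).
Nov has 30 days: +30 → Dec 1, 1843 (67 left).
Dec has 31 days: +31 → Jan 1, 1844 (36 left).
Jan has 31 days: +31 → Feb 1, 1844 (5 left).
+5 → Feb 6, 1844.

February 6, 1844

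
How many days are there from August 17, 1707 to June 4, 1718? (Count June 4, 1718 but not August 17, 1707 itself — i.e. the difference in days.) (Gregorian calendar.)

Aug 17, 1707 → Aug 17, 1708: 366 days (Feb 29, 1708 is in that span).
Aug 17, 1708 → Aug 17, 1709: 365 days.
Aug 17, 1709 → Aug 17, 1710: 365 days.
Aug 17, 1710 → Aug 17, 1711: 365 days.
Aug 17, 1711 → Aug 17, 1712: 366 days (Feb 29, 1712 is in that span).
Aug 17, 1712 → Aug 17, 1713: 365 days.
Aug 17, 1713 → Aug 17, 1714: 365 days.
Aug 17, 1714 → Aug 17, 1715: 365 days.
Aug 17, 1715 → Aug 17, 1716: 366 days (Feb 29, 1716 is in that span).
Aug 17, 1716 → Aug 17, 1717: 365 days.
Aug 17, 1717 → Sep 17, 1717: 31 days (August has 31).
Sep 17, 1717 → Oct 17, 1717: 30 days (September has 30).
Oct 17, 1717 → Nov 17, 1717: 31 days (October has 31).
Nov 17, 1717 → Dec 17, 1717: 30 days (November has 30).
Dec 17, 1717 → Jan 17, 1718: 31 days (December has 31).
Jan 17, 1718 → Feb 17, 1718: 31 days (January has 31).
Feb 17, 1718 → Mar 17, 1718: 28 days (February has 28).
Mar 17, 1718 → Apr 17, 1718: 31 days (March has 31).
Apr 17, 1718 → May 17, 1718: 30 days (April has 30).
May 17, 1718 → Jun 4, 1718: 18 days.
Total: 3944 days.

3944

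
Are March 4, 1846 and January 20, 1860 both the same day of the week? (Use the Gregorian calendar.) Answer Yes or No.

From Mar 4, 1846 to Jan 20, 1860 is 5070 days.
5070 mod 7 = 2, so they are different weekdays.
(Mar 4, 1846 is a Wednesday; Jan 20, 1860 is a Friday.)

No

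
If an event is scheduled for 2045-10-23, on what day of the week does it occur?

Monday

Doomsday rule: the anchor day for the 2000s is Tuesday. For year 45: 45÷12 = 3 r 9, and 9÷4 = 2, so 3+9+2 = 14.
Tuesday + 14 ≡ Tuesday — that's 2045's doomsday.
In October the doomsday date is Oct 10.
Oct 23 is 13 days after Oct 10; 13 mod 7 = 6, so Tuesday + 6 = Monday.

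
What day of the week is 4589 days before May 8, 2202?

May 8, 2202 is a Saturday.
4589 mod 7 = 4, so 4589 days before a Saturday is Saturday − 4 = Tuesday.

Tuesday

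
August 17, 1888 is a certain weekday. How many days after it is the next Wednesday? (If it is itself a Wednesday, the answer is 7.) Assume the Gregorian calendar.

5

Aug 17, 1888 is a Friday.
From Friday to the next Wednesday is 5 days.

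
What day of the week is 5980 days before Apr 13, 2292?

Apr 13, 2292 is a Wednesday.
5980 mod 7 = 2, so 5980 days before a Wednesday is Wednesday − 2 = Monday.

Monday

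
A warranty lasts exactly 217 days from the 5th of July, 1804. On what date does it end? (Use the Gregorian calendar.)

Jul has 31 days: +27 → Aug 1, 1804 (190 left).
Aug has 31 days: +31 → Sep 1, 1804 (159 left).
Sep has 30 days: +30 → Oct 1, 1804 (129 left).
Oct has 31 days: +31 → Nov 1, 1804 (98 left).
Nov has 30 days: +30 → Dec 1, 1804 (68 left).
Dec has 31 days: +31 → Jan 1, 1805 (37 left).
Jan has 31 days: +31 → Feb 1, 1805 (6 left).
+6 → Feb 7, 1805.

February 7, 1805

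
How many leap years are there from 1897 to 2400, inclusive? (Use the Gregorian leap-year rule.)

122

Multiples of 4 in [1897,2400]: 126.
Of those, multiples of 100: 6 (not leap unless ÷400).
Multiples of 400: 2.
Leap years = 126 − 6 + 2 = 122.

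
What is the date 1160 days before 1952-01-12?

November 8, 1948

−365 (one year) → Jan 12, 1951 (795 left).
−365 (one year) → Jan 12, 1950 (430 left).
−365 (one year) → Jan 12, 1949 (65 left).
−12 → Dec 31, 1948 (end of Dec, 31 days; 53 left).
−31 → Nov 30, 1948 (end of Nov, 30 days; 22 left).
−22 → Nov 8, 1948.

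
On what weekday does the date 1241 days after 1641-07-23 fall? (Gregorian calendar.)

Thursday

Jul 23, 1641 is a Tuesday.
1241 mod 7 = 2, so 1241 days after a Tuesday is Tuesday + 2 = Thursday.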